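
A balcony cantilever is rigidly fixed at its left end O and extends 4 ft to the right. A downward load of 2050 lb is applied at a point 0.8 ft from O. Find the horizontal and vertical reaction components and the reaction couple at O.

ΣF_x = 0: O_x = 0.
ΣF_y = 0: O_y − 2050 = 0 → O_y = 2050 lb.
ΣM about O: M_O − 2050·0.8 = 0 → M_O = 1640 lb·ft.

O_x = 0, O_y = 2050 lb, M_O = 1640 lb·ft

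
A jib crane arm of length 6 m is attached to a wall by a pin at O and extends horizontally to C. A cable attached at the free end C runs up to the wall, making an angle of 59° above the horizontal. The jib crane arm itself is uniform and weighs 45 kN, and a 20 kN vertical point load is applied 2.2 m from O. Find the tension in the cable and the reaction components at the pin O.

ΣM about O: T·sin59°·6 − 45·3 − 20·2.2 = 0 → T = 179/(6·0.857167) = 34.8046 ≈ 34.80 kN.
ΣF_x = 0: O_x − T·cos59° = 0 → O_x = 34.8046 × 0.515038 = 17.93 kN.
ΣF_y = 0: O_y + T·sin59° − 45 − 20 = 0 → O_y = 65 − 34.8046 × 0.857167 = 35.17 kN.

T = 34.80 kN, O_x = 17.93 kN, O_y = 35.17 kN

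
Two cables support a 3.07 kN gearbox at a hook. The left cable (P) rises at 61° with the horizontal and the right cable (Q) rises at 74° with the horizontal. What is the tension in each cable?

T_P = 1.197 kN, T_Q = 2.105 kN

ΣF_x = 0: −T_P·cos61° + T_Q·cos74° = 0 → T_Q = 1.75887·T_P.
ΣF_y = 0: T_P·sin61° + T_Q·sin74° = 3.07.
Substitute: T_P·(0.87462 + 1.75887·0.961262) = 3.07 → T_P = 1.19672 ≈ 1.197 kN.
Then T_Q = 1.75887 × 1.19672 = 2.105 kN.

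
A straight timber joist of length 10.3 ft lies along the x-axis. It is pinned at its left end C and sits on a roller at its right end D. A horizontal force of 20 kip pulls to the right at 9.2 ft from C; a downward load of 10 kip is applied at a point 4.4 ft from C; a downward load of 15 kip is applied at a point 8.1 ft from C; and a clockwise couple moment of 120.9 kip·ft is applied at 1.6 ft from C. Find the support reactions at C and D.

C_x = -20.00 kip, C_y = -2.806 kip, D_y = 27.81 kip

ΣM about C: D_y·10.3 − 10·4.4 − 15·8.1 − 120.9 = 0 → D_y = 286.4/10.3 = 27.8058 ≈ 27.81 kip.
ΣF_y = 0: C_y + 27.8058 − 10 − 15 = 0 → C_y = -2.806 kip.
ΣF_x = 0: C_x + 20 = 0 → C_x = -20.00 kip.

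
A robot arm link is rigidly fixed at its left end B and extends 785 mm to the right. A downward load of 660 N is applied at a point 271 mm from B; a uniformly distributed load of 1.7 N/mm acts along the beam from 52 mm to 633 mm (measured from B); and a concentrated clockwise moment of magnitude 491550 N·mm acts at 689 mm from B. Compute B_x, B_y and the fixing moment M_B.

B_x = 0, B_y = 1648 N, M_B = 1009000 N·mm

Resultant of the distributed load: 1.7 × 581 = 987.7 N at 342.5 mm from B.
ΣF_x = 0: B_x = 0.
ΣF_y = 0: B_y − 660 − 1.7·581 = 0 → B_y = 1648 N.
ΣM about B: M_B − 660·271 − (1.7·581)·342.5 − 491550 = 0 → M_B = 1009000 N·mm.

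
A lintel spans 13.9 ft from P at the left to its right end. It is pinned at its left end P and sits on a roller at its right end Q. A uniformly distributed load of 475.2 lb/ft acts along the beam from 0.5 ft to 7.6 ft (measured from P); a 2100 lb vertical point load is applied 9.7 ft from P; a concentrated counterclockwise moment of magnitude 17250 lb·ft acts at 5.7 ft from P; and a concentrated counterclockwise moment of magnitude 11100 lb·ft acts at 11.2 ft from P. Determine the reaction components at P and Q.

P_x = 0, P_y = 5065 lb, Q_y = 408.9 lb

Resultant of the distributed load: 475.2 × 7.1 = 3373.92 lb at 4.05 ft from P.
ΣM about P: Q_y·13.9 − (475.2·7.1)·4.05 − 2100·9.7 + 17250 + 11100 = 0 → Q_y = 5684.376/13.9 = 408.948 ≈ 408.9 lb.
ΣF_y = 0: P_y + 408.948 − 475.2·7.1 − 2100 = 0 → P_y = 5065 lb.
ΣF_x = 0: no horizontal applied forces, so P_x = 0.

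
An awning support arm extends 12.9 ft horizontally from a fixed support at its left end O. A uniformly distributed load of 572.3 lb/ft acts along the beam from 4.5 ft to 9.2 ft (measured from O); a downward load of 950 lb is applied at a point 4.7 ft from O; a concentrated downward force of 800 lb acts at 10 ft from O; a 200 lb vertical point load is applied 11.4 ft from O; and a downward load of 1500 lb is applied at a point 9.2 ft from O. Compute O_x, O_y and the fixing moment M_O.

Resultant of the distributed load: 572.3 × 4.7 = 2689.81 lb at 6.85 ft from O.
ΣF_x = 0: O_x = 0.
ΣF_y = 0: O_y − 572.3·4.7 − 950 − 800 − 200 − 1500 = 0 → O_y = 6140 lb.
ΣM about O: M_O − (572.3·4.7)·6.85 − 950·4.7 − 800·10 − 200·11.4 − 1500·9.2 = 0 → M_O = 46970 lb·ft.

O_x = 0, O_y = 6140 lb, M_O = 46970 lb·ft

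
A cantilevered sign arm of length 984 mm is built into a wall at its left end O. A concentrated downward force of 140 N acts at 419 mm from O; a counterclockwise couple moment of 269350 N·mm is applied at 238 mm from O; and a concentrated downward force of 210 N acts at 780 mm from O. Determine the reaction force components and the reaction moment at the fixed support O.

ΣF_x = 0: O_x = 0.
ΣF_y = 0: O_y − 140 − 210 = 0 → O_y = 350.0 N.
ΣM about O: M_O − 140·419 + 269350 − 210·780 = 0 → M_O = -46890 N·mm.

O_x = 0, O_y = 350.0 N, M_O = -46890 N·mm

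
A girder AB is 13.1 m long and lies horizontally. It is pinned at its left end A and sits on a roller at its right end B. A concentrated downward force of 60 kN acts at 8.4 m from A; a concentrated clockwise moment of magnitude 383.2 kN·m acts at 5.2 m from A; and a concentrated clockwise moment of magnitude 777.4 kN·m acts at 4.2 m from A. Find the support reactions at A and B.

A_x = 0, A_y = -67.07 kN, B_y = 127.1 kN

Taking moments about A: B_y·13.1 − 60·8.4 − 383.2 − 777.4 = 0 → B_y = 1664.6/13.1 = 127.069 ≈ 127.1 kN.
ΣF_y = 0: A_y + 127.069 − 60 = 0 → A_y = -67.07 kN.
ΣF_x = 0: no horizontal applied forces, so A_x = 0.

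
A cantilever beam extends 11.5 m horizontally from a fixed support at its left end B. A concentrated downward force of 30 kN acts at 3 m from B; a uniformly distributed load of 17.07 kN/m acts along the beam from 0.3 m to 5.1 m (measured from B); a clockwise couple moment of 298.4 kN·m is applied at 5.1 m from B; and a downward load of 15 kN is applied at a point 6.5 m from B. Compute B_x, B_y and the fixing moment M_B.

B_x = 0, B_y = 126.9 kN, M_B = 707.1 kN·m

Resultant of the distributed load: 17.07 × 4.8 = 81.936 kN at 2.7 m from B.
ΣF_x = 0: B_x = 0.
ΣF_y = 0: B_y − 30 − 17.07·4.8 − 15 = 0 → B_y = 126.9 kN.
ΣM about B: M_B − 30·3 − (17.07·4.8)·2.7 − 298.4 − 15·6.5 = 0 → M_B = 707.1 kN·m.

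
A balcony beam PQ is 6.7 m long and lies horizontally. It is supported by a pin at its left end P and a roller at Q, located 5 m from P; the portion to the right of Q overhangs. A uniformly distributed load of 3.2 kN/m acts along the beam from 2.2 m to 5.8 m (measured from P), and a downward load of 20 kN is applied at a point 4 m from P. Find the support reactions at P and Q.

P_x = 0, P_y = 6.304 kN, Q_y = 25.22 kN

Resultant of the distributed load: 3.2 × 3.6 = 11.52 kN at 4 m from P.
ΣM about P: Q_y·5 − (3.2·3.6)·4 − 20·4 = 0 → Q_y = 126.08/5 = 25.216 ≈ 25.22 kN.
ΣF_y = 0: P_y + 25.216 − 3.2·3.6 − 20 = 0 → P_y = 6.304 kN.
ΣF_x = 0: no horizontal applied forces, so P_x = 0.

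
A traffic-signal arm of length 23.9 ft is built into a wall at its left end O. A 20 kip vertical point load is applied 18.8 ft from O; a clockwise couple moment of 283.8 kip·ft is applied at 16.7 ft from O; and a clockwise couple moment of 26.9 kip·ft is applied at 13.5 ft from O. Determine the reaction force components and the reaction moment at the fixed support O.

ΣF_x = 0: O_x = 0.
ΣF_y = 0: O_y − 20 = 0 → O_y = 20.00 kip.
ΣM about O: M_O − 20·18.8 − 283.8 − 26.9 = 0 → M_O = 686.7 kip·ft.

O_x = 0, O_y = 20.00 kip, M_O = 686.7 kip·ft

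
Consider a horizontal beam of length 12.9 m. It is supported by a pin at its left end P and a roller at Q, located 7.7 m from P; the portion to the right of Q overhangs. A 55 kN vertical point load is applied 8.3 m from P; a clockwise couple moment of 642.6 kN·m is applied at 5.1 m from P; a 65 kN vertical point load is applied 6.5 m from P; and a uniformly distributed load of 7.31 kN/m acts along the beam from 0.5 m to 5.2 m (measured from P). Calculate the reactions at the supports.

P_x = 0, P_y = -55.97 kN, Q_y = 210.3 kN

Resultant of the distributed load: 7.31 × 4.7 = 34.357 kN at 2.85 m from P.
ΣM about P: Q_y·7.7 − 55·8.3 − 642.6 − 65·6.5 − (7.31·4.7)·2.85 = 0 → Q_y = 1619.51745/7.7 = 210.327 ≈ 210.3 kN.
ΣF_y = 0: P_y + 210.327 − 55 − 65 − 7.31·4.7 = 0 → P_y = -55.97 kN.
ΣF_x = 0: no horizontal applied forces, so P_x = 0.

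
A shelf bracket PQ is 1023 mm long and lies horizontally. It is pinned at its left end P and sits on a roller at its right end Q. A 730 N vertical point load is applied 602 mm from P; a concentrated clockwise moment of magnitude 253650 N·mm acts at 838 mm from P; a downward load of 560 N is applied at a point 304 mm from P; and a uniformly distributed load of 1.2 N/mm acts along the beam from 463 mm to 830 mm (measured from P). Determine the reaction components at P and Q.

P_x = 0, P_y = 608.1 N, Q_y = 1122 N

Resultant of the distributed load: 1.2 × 367 = 440.4 N at 646.5 mm from P.
Taking moments about P: Q_y·1023 − 730·602 − 253650 − 560·304 − (1.2·367)·646.5 = 0 → Q_y = 1148068.6/1023 = 1122.26 ≈ 1122 N.
ΣF_y = 0: P_y + 1122.26 − 730 − 560 − 1.2·367 = 0 → P_y = 608.1 N.
ΣF_x = 0: no horizontal applied forces, so P_x = 0.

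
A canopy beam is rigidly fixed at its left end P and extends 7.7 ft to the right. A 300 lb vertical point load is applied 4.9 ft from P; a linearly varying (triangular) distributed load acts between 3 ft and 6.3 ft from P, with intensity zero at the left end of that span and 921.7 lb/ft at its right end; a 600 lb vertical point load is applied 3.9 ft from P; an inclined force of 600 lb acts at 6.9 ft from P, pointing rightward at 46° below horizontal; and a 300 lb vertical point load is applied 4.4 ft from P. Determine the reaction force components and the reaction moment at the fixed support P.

P_x = -416.8 lb, P_y = 3152 lb, M_P = 16020 lb·ft

Resultant of the triangular load: ½ × 921.7 × 3.3 = 1520.805 lb, acting at 5.2 ft from P (one-third of the span from the peak).
ΣF_x = 0: P_x + 600·cos46° = 0 → P_x = -416.8 lb.
ΣF_y = 0: P_y − 300 − ½·921.7·3.3 − 600 − 600·sin46° − 300 = 0 → P_y = 3152 lb.
ΣM about P: M_P − 300·4.9 − (½·921.7·3.3)·5.2 − 600·3.9 − 600·sin46°·6.9 − 300·4.4 = 0 → M_P = 16020 lb·ft.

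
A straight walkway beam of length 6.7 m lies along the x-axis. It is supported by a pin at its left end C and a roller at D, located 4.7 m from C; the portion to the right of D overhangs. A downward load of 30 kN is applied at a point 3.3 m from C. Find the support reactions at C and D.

C_x = 0, C_y = 8.936 kN, D_y = 21.06 kN

ΣM about C: D_y·4.7 − 30·3.3 = 0 → D_y = 99/4.7 = 21.0638 ≈ 21.06 kN.
ΣF_y = 0: C_y + 21.0638 − 30 = 0 → C_y = 8.936 kN.
ΣF_x = 0: no horizontal applied forces, so C_x = 0.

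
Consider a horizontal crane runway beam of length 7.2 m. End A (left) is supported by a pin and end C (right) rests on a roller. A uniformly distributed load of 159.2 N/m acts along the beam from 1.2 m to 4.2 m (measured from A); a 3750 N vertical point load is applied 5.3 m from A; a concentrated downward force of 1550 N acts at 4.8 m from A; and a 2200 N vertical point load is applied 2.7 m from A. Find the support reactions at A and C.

A_x = 0, A_y = 3180 N, C_y = 4798 N

Resultant of the distributed load: 159.2 × 3 = 477.6 N at 2.7 m from A.
ΣM about A: C_y·7.2 − (159.2·3)·2.7 − 3750·5.3 − 1550·4.8 − 2200·2.7 = 0 → C_y = 34544.52/7.2 = 4797.85 ≈ 4798 N.
ΣF_y = 0: A_y + 4797.85 − 159.2·3 − 3750 − 1550 − 2200 = 0 → A_y = 3180 N.
ΣF_x = 0: no horizontal applied forces, so A_x = 0.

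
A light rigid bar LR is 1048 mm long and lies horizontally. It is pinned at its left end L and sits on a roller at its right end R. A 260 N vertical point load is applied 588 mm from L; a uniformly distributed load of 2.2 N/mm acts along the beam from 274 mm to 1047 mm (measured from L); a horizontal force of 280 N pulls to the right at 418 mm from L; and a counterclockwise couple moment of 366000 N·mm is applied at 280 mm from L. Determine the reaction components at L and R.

L_x = -280.0 N, L_y = 1092 N, R_y = 868.4 N

Resultant of the distributed load: 2.2 × 773 = 1700.6 N at 660.5 mm from L.
Moments about L: R_y·1048 − 260·588 − (2.2·773)·660.5 + 366000 = 0 → R_y = 910126.3/1048 = 868.441 ≈ 868.4 N.
ΣF_y = 0: L_y + 868.441 − 260 − 2.2·773 = 0 → L_y = 1092 N.
ΣF_x = 0: L_x + 280 = 0 → L_x = -280.0 N.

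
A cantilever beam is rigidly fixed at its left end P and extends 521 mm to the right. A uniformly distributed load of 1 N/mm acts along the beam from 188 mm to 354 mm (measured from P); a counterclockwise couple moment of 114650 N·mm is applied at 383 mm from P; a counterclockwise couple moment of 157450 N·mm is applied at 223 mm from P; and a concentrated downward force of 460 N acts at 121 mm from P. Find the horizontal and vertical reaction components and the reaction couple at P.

P_x = 0, P_y = 626.0 N, M_P = -171500 N·mm

Resultant of the distributed load: 1 × 166 = 166 N at 271 mm from P.
ΣF_x = 0: P_x = 0.
ΣF_y = 0: P_y − 1·166 − 460 = 0 → P_y = 626.0 N.
ΣM about P: M_P − (1·166)·271 + 114650 + 157450 − 460·121 = 0 → M_P = -171500 N·mm.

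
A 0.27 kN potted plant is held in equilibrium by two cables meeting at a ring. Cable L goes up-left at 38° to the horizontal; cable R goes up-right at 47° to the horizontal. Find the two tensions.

T_L = 0.1848 kN, T_R = 0.2136 kN

ΣF_x = 0: −T_L·cos38° + T_R·cos47° = 0 → T_R = 1.15544·T_L.
ΣF_y = 0: T_L·sin38° + T_R·sin47° = 0.27.
Substitute: T_L·(0.615661 + 1.15544·0.731354) = 0.27 → T_L = 0.184843 ≈ 0.1848 kN.
Then T_R = 1.15544 × 0.184843 = 0.2136 kN.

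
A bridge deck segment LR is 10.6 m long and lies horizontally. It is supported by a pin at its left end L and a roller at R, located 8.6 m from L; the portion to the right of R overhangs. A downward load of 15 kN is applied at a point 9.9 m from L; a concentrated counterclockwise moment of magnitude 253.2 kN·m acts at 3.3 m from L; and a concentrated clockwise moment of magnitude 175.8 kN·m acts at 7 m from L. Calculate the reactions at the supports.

L_x = 0, L_y = 6.733 kN, R_y = 8.267 kN

ΣM about L: R_y·8.6 − 15·9.9 + 253.2 − 175.8 = 0 → R_y = 71.1/8.6 = 8.26744 ≈ 8.267 kN.
ΣF_y = 0: L_y + 8.26744 − 15 = 0 → L_y = 6.733 kN.
ΣF_x = 0: no horizontal applied forces, so L_x = 0.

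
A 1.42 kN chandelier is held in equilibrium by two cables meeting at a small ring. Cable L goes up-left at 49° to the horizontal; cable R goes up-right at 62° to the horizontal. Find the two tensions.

T_L = 0.7141 kN, T_R = 0.9979 kN

ΣF_x = 0: −T_L·cos49° + T_R·cos62° = 0 → T_R = 1.39744·T_L.
ΣF_y = 0: T_L·sin49° + T_R·sin62° = 1.42.
Substitute: T_L·(0.75471 + 1.39744·0.882948) = 1.42 → T_L = 0.714079 ≈ 0.7141 kN.
Then T_R = 1.39744 × 0.714079 = 0.9979 kN.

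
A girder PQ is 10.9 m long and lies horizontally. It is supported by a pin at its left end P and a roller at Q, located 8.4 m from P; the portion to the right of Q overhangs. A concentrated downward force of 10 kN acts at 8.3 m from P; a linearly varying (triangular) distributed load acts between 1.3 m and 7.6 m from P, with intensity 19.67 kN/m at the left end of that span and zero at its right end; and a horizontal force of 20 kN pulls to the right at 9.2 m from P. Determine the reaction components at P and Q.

Resultant of the triangular load: ½ × 19.67 × 6.3 = 61.9605 kN, acting at 3.4 m from P (one-third of the span from the peak).
Moments about P: Q_y·8.4 − 10·8.3 − (½·19.67·6.3)·3.4 = 0 → Q_y = 293.6657/8.4 = 34.9602 ≈ 34.96 kN.
ΣF_y = 0: P_y + 34.9602 − 10 − ½·19.67·6.3 = 0 → P_y = 37.00 kN.
ΣF_x = 0: P_x + 20 = 0 → P_x = -20.00 kN.

P_x = -20.00 kN, P_y = 37.00 kN, Q_y = 34.96 kN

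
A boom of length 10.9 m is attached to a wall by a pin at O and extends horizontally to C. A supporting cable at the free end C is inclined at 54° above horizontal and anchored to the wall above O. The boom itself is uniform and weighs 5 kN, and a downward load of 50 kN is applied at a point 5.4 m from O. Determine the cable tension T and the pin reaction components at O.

ΣM about O: T·sin54°·10.9 − 5·5.45 − 50·5.4 = 0 → T = 297.25/(10.9·0.809017) = 33.7084 ≈ 33.71 kN.
ΣF_x = 0: O_x − T·cos54° = 0 → O_x = 33.7084 × 0.587785 = 19.81 kN.
ΣF_y = 0: O_y + T·sin54° − 5 − 50 = 0 → O_y = 55 − 33.7084 × 0.809017 = 27.73 kN.

T = 33.71 kN, O_x = 19.81 kN, O_y = 27.73 kN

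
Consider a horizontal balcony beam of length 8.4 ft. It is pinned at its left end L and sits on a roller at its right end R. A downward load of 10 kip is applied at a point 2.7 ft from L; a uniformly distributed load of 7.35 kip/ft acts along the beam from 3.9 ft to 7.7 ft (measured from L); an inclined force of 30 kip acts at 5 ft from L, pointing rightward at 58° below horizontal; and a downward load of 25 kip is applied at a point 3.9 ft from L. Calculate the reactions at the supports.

Resultant of the distributed load: 7.35 × 3.8 = 27.93 kip at 5.8 ft from L.
ΣM about L: R_y·8.4 − 10·2.7 − (7.35·3.8)·5.8 − 30·sin58°·5 − 25·3.9 = 0 → R_y = 413.701/8.4 = 49.2501 ≈ 49.25 kip.
ΣF_y = 0: L_y + 49.2501 − 10 − 7.35·3.8 − 30·sin58° − 25 = 0 → L_y = 39.12 kip.
ΣF_x = 0: L_x + 30·cos58° = 0 → L_x = -15.90 kip.

L_x = -15.90 kip, L_y = 39.12 kip, R_y = 49.25 kip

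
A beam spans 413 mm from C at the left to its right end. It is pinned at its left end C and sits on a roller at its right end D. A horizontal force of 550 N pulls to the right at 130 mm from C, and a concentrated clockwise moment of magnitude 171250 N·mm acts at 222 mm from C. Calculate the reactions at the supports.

C_x = -550.0 N, C_y = -414.6 N, D_y = 414.6 N

ΣM about C: D_y·413 − 171250 = 0 → D_y = 171250/413 = 414.649 ≈ 414.6 N.
ΣF_y = 0: C_y + 414.649  = 0 → C_y = -414.6 N.
ΣF_x = 0: C_x + 550 = 0 → C_x = -550.0 N.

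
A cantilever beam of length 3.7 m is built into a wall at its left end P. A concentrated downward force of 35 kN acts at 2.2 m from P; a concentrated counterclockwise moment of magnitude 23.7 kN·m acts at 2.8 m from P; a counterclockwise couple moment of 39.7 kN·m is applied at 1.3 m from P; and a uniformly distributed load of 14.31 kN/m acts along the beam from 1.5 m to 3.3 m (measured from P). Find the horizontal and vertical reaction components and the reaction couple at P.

P_x = 0, P_y = 60.76 kN, M_P = 75.42 kN·m

Resultant of the distributed load: 14.31 × 1.8 = 25.758 kN at 2.4 m from P.
ΣF_x = 0: P_x = 0.
ΣF_y = 0: P_y − 35 − 14.31·1.8 = 0 → P_y = 60.76 kN.
ΣM about P: M_P − 35·2.2 + 23.7 + 39.7 − (14.31·1.8)·2.4 = 0 → M_P = 75.42 kN·m.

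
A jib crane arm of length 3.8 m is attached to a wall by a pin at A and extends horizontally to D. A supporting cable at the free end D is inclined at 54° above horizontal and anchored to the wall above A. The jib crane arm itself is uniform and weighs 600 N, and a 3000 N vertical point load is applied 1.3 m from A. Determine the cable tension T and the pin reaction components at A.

ΣM about A: T·sin54°·3.8 − 600·1.9 − 3000·1.3 = 0 → T = 5040/(3.8·0.809017) = 1639.42 ≈ 1639 N.
ΣF_x = 0: A_x − T·cos54° = 0 → A_x = 1639.42 × 0.587785 = 963.6 N.
ΣF_y = 0: A_y + T·sin54° − 600 − 3000 = 0 → A_y = 3600 − 1639.42 × 0.809017 = 2274 N.

T = 1639 N, A_x = 963.6 N, A_y = 2274 N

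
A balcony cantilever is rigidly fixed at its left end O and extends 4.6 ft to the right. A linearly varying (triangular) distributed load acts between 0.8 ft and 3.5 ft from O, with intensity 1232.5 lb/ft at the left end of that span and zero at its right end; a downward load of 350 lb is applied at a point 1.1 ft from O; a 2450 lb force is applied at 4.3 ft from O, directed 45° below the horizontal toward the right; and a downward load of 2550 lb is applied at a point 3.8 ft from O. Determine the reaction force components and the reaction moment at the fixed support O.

O_x = -1732 lb, O_y = 6296 lb, M_O = 20350 lb·ft

Resultant of the triangular load: ½ × 1232.5 × 2.7 = 1663.875 lb, acting at 1.7 ft from O (one-third of the span from the peak).
ΣF_x = 0: O_x + 2450·cos45° = 0 → O_x = -1732 lb.
ΣF_y = 0: O_y − ½·1232.5·2.7 − 350 − 2450·sin45° − 2550 = 0 → O_y = 6296 lb.
ΣM about O: M_O − (½·1232.5·2.7)·1.7 − 350·1.1 − 2450·sin45°·4.3 − 2550·3.8 = 0 → M_O = 20350 lb·ft.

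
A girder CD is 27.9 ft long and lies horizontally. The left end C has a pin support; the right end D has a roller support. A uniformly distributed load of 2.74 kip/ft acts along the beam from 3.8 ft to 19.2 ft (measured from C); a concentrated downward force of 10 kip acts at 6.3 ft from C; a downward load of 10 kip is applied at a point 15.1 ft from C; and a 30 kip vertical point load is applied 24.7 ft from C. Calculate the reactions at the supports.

C_x = 0, C_y = 40.57 kip, D_y = 51.62 kip

Resultant of the distributed load: 2.74 × 15.4 = 42.196 kip at 11.5 ft from C.
Moments about C: D_y·27.9 − (2.74·15.4)·11.5 − 10·6.3 − 10·15.1 − 30·24.7 = 0 → D_y = 1440.254/27.9 = 51.622 ≈ 51.62 kip.
ΣF_y = 0: C_y + 51.622 − 2.74·15.4 − 10 − 10 − 30 = 0 → C_y = 40.57 kip.
ΣF_x = 0: no horizontal applied forces, so C_x = 0.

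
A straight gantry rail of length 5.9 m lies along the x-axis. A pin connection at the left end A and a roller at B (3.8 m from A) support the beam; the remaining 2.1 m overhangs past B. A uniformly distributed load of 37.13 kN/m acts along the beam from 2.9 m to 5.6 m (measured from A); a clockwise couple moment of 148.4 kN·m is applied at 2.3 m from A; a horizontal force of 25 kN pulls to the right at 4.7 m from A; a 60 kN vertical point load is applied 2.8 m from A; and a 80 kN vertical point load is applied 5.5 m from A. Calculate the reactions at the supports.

A_x = -25.00 kN, A_y = -70.92 kN, B_y = 311.2 kN

Resultant of the distributed load: 37.13 × 2.7 = 100.251 kN at 4.25 m from A.
ΣM about A: B_y·3.8 − (37.13·2.7)·4.25 − 148.4 − 60·2.8 − 80·5.5 = 0 → B_y = 1182.46675/3.8 = 311.175 ≈ 311.2 kN.
ΣF_y = 0: A_y + 311.175 − 37.13·2.7 − 60 − 80 = 0 → A_y = -70.92 kN.
ΣF_x = 0: A_x + 25 = 0 → A_x = -25.00 kN.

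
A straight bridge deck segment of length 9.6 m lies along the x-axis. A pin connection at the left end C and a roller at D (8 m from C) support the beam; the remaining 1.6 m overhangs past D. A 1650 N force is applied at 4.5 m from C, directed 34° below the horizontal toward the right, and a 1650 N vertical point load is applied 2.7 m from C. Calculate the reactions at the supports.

C_x = -1368 N, C_y = 1497 N, D_y = 1076 N

ΣM about C: D_y·8 − 1650·sin34°·4.5 − 1650·2.7 = 0 → D_y = 8607.01/8 = 1075.88 ≈ 1076 N.
ΣF_y = 0: C_y + 1075.88 − 1650·sin34° − 1650 = 0 → C_y = 1497 N.
ΣF_x = 0: C_x + 1650·cos34° = 0 → C_x = -1368 N.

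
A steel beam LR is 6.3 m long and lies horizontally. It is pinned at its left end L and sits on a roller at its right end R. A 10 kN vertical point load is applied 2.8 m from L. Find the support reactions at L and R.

L_x = 0, L_y = 5.556 kN, R_y = 4.444 kN

Taking moments about L: R_y·6.3 − 10·2.8 = 0 → R_y = 28/6.3 = 4.44444 ≈ 4.444 kN.
ΣF_y = 0: L_y + 4.44444 − 10 = 0 → L_y = 5.556 kN.
ΣF_x = 0: no horizontal applied forces, so L_x = 0.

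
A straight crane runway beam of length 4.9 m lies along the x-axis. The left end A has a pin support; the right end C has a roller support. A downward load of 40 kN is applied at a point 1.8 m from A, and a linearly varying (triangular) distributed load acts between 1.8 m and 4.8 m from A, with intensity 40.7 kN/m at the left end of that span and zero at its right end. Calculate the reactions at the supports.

Resultant of the triangular load: ½ × 40.7 × 3 = 61.05 kN, acting at 2.8 m from A (one-third of the span from the peak).
Taking moments about A: C_y·4.9 − 40·1.8 − (½·40.7·3)·2.8 = 0 → C_y = 242.94/4.9 = 49.5796 ≈ 49.58 kN.
ΣF_y = 0: A_y + 49.5796 − 40 − ½·40.7·3 = 0 → A_y = 51.47 kN.
ΣF_x = 0: no horizontal applied forces, so A_x = 0.

A_x = 0, A_y = 51.47 kN, C_y = 49.58 kN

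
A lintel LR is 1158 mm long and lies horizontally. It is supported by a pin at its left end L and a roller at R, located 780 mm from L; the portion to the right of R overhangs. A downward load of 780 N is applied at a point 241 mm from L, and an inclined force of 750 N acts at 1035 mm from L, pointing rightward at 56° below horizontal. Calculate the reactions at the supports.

L_x = -419.4 N, L_y = 335.7 N, R_y = 1066 N

Taking moments about L: R_y·780 − 780·241 − 750·sin56°·1035 = 0 → R_y = 831520/780 = 1066.05 ≈ 1066 N.
ΣF_y = 0: L_y + 1066.05 − 780 − 750·sin56° = 0 → L_y = 335.7 N.
ΣF_x = 0: L_x + 750·cos56° = 0 → L_x = -419.4 N.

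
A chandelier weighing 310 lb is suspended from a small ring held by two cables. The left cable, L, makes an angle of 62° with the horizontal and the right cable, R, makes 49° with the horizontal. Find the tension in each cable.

ΣF_x = 0: −T_L·cos62° + T_R·cos49° = 0 → T_R = 0.715593·T_L.
ΣF_y = 0: T_L·sin62° + T_R·sin49° = 310.
Substitute: T_L·(0.882948 + 0.715593·0.75471) = 310 → T_L = 217.848 ≈ 217.8 lb.
Then T_R = 0.715593 × 217.848 = 155.9 lb.

T_L = 217.8 lb, T_R = 155.9 lb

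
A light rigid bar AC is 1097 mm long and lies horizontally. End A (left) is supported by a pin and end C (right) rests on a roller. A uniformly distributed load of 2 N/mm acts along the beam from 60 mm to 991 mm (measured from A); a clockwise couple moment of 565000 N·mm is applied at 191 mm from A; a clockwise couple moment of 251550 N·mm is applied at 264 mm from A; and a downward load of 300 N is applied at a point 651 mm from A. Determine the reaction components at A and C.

Resultant of the distributed load: 2 × 931 = 1862 N at 525.5 mm from A.
ΣM about A: C_y·1097 − (2·931)·525.5 − 565000 − 251550 − 300·651 = 0 → C_y = 1990331/1097 = 1814.34 ≈ 1814 N.
ΣF_y = 0: A_y + 1814.34 − 2·931 − 300 = 0 → A_y = 347.7 N.
ΣF_x = 0: no horizontal applied forces, so A_x = 0.

A_x = 0, A_y = 347.7 N, C_y = 1814 N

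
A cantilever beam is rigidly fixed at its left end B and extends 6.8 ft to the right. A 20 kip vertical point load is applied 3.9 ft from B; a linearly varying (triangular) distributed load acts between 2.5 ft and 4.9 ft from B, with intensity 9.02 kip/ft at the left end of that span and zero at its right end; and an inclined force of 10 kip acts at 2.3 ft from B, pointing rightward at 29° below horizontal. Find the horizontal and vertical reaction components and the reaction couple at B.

B_x = -8.746 kip, B_y = 35.67 kip, M_B = 124.9 kip·ft

Resultant of the triangular load: ½ × 9.02 × 2.4 = 10.824 kip, acting at 3.3 ft from B (one-third of the span from the peak).
ΣF_x = 0: B_x + 10·cos29° = 0 → B_x = -8.746 kip.
ΣF_y = 0: B_y − 20 − ½·9.02·2.4 − 10·sin29° = 0 → B_y = 35.67 kip.
ΣM about B: M_B − 20·3.9 − (½·9.02·2.4)·3.3 − 10·sin29°·2.3 = 0 → M_B = 124.9 kip·ft.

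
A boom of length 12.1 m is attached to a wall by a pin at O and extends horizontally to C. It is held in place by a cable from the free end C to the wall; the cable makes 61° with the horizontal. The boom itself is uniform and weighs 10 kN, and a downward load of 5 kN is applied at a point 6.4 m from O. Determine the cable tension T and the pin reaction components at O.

ΣM about O: T·sin61°·12.1 − 10·6.05 − 5·6.4 = 0 → T = 92.5/(12.1·0.87462) = 8.74051 ≈ 8.741 kN.
ΣF_x = 0: O_x − T·cos61° = 0 → O_x = 8.74051 × 0.48481 = 4.237 kN.
ΣF_y = 0: O_y + T·sin61° − 10 − 5 = 0 → O_y = 15 − 8.74051 × 0.87462 = 7.355 kN.

T = 8.741 kN, O_x = 4.237 kN, O_y = 7.355 kN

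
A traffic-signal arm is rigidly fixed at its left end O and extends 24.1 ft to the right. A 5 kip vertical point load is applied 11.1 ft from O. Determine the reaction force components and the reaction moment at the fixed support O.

ΣF_x = 0: O_x = 0.
ΣF_y = 0: O_y − 5 = 0 → O_y = 5.000 kip.
ΣM about O: M_O − 5·11.1 = 0 → M_O = 55.50 kip·ft.

O_x = 0, O_y = 5.000 kip, M_O = 55.50 kip·ft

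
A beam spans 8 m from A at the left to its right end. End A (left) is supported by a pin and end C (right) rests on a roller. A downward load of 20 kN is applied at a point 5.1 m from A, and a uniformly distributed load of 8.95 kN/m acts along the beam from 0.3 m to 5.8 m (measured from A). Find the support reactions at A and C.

Resultant of the distributed load: 8.95 × 5.5 = 49.225 kN at 3.05 m from A.
Taking moments about A: C_y·8 − 20·5.1 − (8.95·5.5)·3.05 = 0 → C_y = 252.13625/8 = 31.517 ≈ 31.52 kN.
ΣF_y = 0: A_y + 31.517 − 20 − 8.95·5.5 = 0 → A_y = 37.71 kN.
ΣF_x = 0: no horizontal applied forces, so A_x = 0.

A_x = 0, A_y = 37.71 kN, C_y = 31.52 kN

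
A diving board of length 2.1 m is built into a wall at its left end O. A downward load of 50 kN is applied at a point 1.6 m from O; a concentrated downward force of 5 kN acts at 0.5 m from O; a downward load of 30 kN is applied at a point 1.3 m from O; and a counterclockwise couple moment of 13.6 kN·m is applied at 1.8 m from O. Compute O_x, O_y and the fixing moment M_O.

O_x = 0, O_y = 85.00 kN, M_O = 107.9 kN·m

ΣF_x = 0: O_x = 0.
ΣF_y = 0: O_y − 50 − 5 − 30 = 0 → O_y = 85.00 kN.
ΣM about O: M_O − 50·1.6 − 5·0.5 − 30·1.3 + 13.6 = 0 → M_O = 107.9 kN·m.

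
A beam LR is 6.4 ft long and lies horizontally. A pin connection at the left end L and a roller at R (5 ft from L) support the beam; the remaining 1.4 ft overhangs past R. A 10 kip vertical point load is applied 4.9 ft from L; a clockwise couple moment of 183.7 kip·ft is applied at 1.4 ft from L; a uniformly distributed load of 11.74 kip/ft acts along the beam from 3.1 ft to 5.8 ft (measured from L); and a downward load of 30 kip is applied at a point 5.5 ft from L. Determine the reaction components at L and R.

L_x = 0, L_y = -36.05 kip, R_y = 107.8 kip

Resultant of the distributed load: 11.74 × 2.7 = 31.698 kip at 4.45 ft from L.
ΣM about L: R_y·5 − 10·4.9 − 183.7 − (11.74·2.7)·4.45 − 30·5.5 = 0 → R_y = 538.7561/5 = 107.751 ≈ 107.8 kip.
ΣF_y = 0: L_y + 107.751 − 10 − 11.74·2.7 − 30 = 0 → L_y = -36.05 kip.
ΣF_x = 0: no horizontal applied forces, so L_x = 0.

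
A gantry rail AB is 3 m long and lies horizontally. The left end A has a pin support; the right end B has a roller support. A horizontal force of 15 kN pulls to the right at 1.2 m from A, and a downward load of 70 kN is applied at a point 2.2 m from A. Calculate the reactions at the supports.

ΣM about A: B_y·3 − 70·2.2 = 0 → B_y = 154/3 = 51.3333 ≈ 51.33 kN.
ΣF_y = 0: A_y + 51.3333 − 70 = 0 → A_y = 18.67 kN.
ΣF_x = 0: A_x + 15 = 0 → A_x = -15.00 kN.

A_x = -15.00 kN, A_y = 18.67 kN, B_y = 51.33 kN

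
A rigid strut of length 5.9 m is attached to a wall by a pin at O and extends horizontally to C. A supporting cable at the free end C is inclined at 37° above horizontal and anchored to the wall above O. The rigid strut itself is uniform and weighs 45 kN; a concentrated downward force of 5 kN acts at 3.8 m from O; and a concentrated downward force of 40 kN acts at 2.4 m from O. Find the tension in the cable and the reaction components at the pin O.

ΣM about O: T·sin37°·5.9 − 45·2.95 − 5·3.8 − 40·2.4 = 0 → T = 247.75/(5.9·0.601815) = 69.7748 ≈ 69.77 kN.
ΣF_x = 0: O_x − T·cos37° = 0 → O_x = 69.7748 × 0.798636 = 55.72 kN.
ΣF_y = 0: O_y + T·sin37° − 45 − 5 − 40 = 0 → O_y = 90 − 69.7748 × 0.601815 = 48.01 kN.

T = 69.77 kN, O_x = 55.72 kN, O_y = 48.01 kN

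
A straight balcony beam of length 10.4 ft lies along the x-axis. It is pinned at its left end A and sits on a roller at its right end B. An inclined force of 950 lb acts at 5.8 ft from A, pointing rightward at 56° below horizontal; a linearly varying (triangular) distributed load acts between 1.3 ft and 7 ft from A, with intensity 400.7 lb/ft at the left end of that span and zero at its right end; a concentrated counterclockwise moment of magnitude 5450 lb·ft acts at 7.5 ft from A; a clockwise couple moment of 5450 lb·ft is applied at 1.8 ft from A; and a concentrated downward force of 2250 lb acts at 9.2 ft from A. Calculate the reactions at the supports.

A_x = -531.2 lb, A_y = 1399 lb, B_y = 2781 lb

Resultant of the triangular load: ½ × 400.7 × 5.7 = 1141.995 lb, acting at 3.2 ft from A (one-third of the span from the peak).
Moments about A: B_y·10.4 − 950·sin56°·5.8 − (½·400.7·5.7)·3.2 + 5450 − 5450 − 2250·9.2 = 0 → B_y = 28922.4/10.4 = 2781 lb.
ΣF_y = 0: A_y + 2781 − 950·sin56° − ½·400.7·5.7 − 2250 = 0 → A_y = 1399 lb.
ΣF_x = 0: A_x + 950·cos56° = 0 → A_x = -531.2 lb.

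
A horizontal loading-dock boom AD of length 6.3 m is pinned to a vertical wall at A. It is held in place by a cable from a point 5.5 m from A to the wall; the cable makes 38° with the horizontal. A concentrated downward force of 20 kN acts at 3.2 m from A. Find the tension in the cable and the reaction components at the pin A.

T = 18.90 kN, A_x = 14.89 kN, A_y = 8.364 kN

ΣM about A: T·sin38°·5.5 − 20·3.2 = 0 → T = 64/(5.5·0.615661) = 18.9006 ≈ 18.90 kN.
ΣF_x = 0: A_x − T·cos38° = 0 → A_x = 18.9006 × 0.788011 = 14.89 kN.
ΣF_y = 0: A_y + T·sin38° − 20 = 0 → A_y = 20 − 18.9006 × 0.615661 = 8.364 kN.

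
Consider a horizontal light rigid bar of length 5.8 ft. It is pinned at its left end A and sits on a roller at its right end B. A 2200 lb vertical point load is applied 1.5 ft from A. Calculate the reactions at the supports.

A_x = 0, A_y = 1631 lb, B_y = 569.0 lb

Taking moments about A: B_y·5.8 − 2200·1.5 = 0 → B_y = 3300/5.8 = 568.966 ≈ 569.0 lb.
ΣF_y = 0: A_y + 568.966 − 2200 = 0 → A_y = 1631 lb.
ΣF_x = 0: no horizontal applied forces, so A_x = 0.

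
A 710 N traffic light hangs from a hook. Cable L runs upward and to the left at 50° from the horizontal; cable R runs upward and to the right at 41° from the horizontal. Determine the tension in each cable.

T_L = 535.9 N, T_R = 456.4 N

ΣF_x = 0: −T_L·cos50° + T_R·cos41° = 0 → T_R = 0.851702·T_L.
ΣF_y = 0: T_L·sin50° + T_R·sin41° = 710.
Substitute: T_L·(0.766044 + 0.851702·0.656059) = 710 → T_L = 535.926 ≈ 535.9 N.
Then T_R = 0.851702 × 535.926 = 456.4 N.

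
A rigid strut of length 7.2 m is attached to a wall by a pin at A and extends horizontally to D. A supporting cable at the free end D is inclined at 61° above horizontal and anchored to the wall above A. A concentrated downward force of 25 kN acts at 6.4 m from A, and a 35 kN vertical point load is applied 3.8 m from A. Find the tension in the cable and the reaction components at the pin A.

ΣM about A: T·sin61°·7.2 − 25·6.4 − 35·3.8 = 0 → T = 293/(7.2·0.87462) = 46.5281 ≈ 46.53 kN.
ΣF_x = 0: A_x − T·cos61° = 0 → A_x = 46.5281 × 0.48481 = 22.56 kN.
ΣF_y = 0: A_y + T·sin61° − 25 − 35 = 0 → A_y = 60 − 46.5281 × 0.87462 = 19.31 kN.

T = 46.53 kN, A_x = 22.56 kN, A_y = 19.31 kN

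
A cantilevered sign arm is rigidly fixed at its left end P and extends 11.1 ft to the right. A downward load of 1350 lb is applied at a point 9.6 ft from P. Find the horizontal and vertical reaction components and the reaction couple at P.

ΣF_x = 0: P_x = 0.
ΣF_y = 0: P_y − 1350 = 0 → P_y = 1350 lb.
ΣM about P: M_P − 1350·9.6 = 0 → M_P = 12960 lb·ft.

P_x = 0, P_y = 1350 lb, M_P = 12960 lb·ft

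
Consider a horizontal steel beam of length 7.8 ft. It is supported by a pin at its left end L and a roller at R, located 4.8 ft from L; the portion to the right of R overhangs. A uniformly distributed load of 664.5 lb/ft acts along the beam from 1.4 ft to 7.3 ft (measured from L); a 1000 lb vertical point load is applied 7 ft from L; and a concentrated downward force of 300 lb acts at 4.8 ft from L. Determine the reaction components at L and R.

Resultant of the distributed load: 664.5 × 5.9 = 3920.55 lb at 4.35 ft from L.
Moments about L: R_y·4.8 − (664.5·5.9)·4.35 − 1000·7 − 300·4.8 = 0 → R_y = 25494.3925/4.8 = 5311.33 ≈ 5311 lb.
ΣF_y = 0: L_y + 5311.33 − 664.5·5.9 − 1000 − 300 = 0 → L_y = -90.78 lb.
ΣF_x = 0: no horizontal applied forces, so L_x = 0.

L_x = 0, L_y = -90.78 lb, R_y = 5311 lb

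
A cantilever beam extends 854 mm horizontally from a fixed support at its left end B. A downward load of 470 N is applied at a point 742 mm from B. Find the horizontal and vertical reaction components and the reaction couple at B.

B_x = 0, B_y = 470.0 N, M_B = 348700 N·mm

ΣF_x = 0: B_x = 0.
ΣF_y = 0: B_y − 470 = 0 → B_y = 470.0 N.
ΣM about B: M_B − 470·742 = 0 → M_B = 348700 N·mm.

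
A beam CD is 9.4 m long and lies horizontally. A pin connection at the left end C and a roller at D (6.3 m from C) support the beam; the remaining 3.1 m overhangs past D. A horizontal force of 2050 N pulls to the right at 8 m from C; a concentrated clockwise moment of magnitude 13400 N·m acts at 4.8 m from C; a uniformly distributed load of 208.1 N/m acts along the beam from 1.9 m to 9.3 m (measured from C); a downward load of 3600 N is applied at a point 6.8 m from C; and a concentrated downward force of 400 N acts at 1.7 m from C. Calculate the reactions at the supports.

C_x = -2050 N, C_y = -1950 N, D_y = 7489 N

Resultant of the distributed load: 208.1 × 7.4 = 1539.94 N at 5.6 m from C.
Taking moments about C: D_y·6.3 − 13400 − (208.1·7.4)·5.6 − 3600·6.8 − 400·1.7 = 0 → D_y = 47183.664/6.3 = 7489.47 ≈ 7489 N.
ΣF_y = 0: C_y + 7489.47 − 208.1·7.4 − 3600 − 400 = 0 → C_y = -1950 N.
ΣF_x = 0: C_x + 2050 = 0 → C_x = -2050 N.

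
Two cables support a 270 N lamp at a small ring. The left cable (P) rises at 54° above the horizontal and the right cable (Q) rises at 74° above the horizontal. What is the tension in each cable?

ΣF_x = 0: −T_P·cos54° + T_Q·cos74° = 0 → T_Q = 2.13246·T_P.
ΣF_y = 0: T_P·sin54° + T_Q·sin74° = 270.
Substitute: T_P·(0.809017 + 2.13246·0.961262) = 270 → T_P = 94.4429 ≈ 94.44 N.
Then T_Q = 2.13246 × 94.4429 = 201.4 N.

T_P = 94.44 N, T_Q = 201.4 N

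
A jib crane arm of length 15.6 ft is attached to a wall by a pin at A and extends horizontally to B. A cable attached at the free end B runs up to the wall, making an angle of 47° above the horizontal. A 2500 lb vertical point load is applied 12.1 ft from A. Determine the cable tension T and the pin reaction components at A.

ΣM about A: T·sin47°·15.6 − 2500·12.1 = 0 → T = 30250/(15.6·0.731354) = 2651.39 ≈ 2651 lb.
ΣF_x = 0: A_x − T·cos47° = 0 → A_x = 2651.39 × 0.681998 = 1808 lb.
ΣF_y = 0: A_y + T·sin47° − 2500 = 0 → A_y = 2500 − 2651.39 × 0.731354 = 560.9 lb.

T = 2651 lb, A_x = 1808 lb, A_y = 560.9 lb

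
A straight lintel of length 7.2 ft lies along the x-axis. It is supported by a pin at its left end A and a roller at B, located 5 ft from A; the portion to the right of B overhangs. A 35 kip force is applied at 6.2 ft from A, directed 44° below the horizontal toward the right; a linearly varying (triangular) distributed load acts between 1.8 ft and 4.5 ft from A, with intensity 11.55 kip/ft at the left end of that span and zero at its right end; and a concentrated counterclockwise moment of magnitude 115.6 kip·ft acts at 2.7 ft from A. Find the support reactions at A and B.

A_x = -25.18 kip, A_y = 24.46 kip, B_y = 15.45 kip

Resultant of the triangular load: ½ × 11.55 × 2.7 = 15.5925 kip, acting at 2.7 ft from A (one-third of the span from the peak).
ΣM about A: B_y·5 − 35·sin44°·6.2 − (½·11.55·2.7)·2.7 + 115.6 = 0 → B_y = 77.2406/5 = 15.4481 ≈ 15.45 kip.
ΣF_y = 0: A_y + 15.4481 − 35·sin44° − ½·11.55·2.7 = 0 → A_y = 24.46 kip.
ΣF_x = 0: A_x + 35·cos44° = 0 → A_x = -25.18 kip.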